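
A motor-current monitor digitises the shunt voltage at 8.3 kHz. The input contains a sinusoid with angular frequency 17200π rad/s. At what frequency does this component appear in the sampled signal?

ω = 17200π rad/s → f = ω/(2π) = 8600 Hz = 8.6 kHz.
8.6 kHz mod fs = 0.3 kHz.
0.3 kHz ≤ fs/2 = 4.15 kHz, appears at 0.3 kHz.

0.3 kHz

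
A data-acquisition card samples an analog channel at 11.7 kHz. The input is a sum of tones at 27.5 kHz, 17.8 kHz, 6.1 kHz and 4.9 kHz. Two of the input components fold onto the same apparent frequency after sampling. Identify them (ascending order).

fs/2 = 5.85 kHz.
27.5 kHz mod fs = 4.1 kHz.
4.1 kHz ≤ fs/2 = 5.85 kHz, appears at 4.1 kHz.
17.8 kHz mod fs = 6.1 kHz.
6.1 kHz > fs/2 = 5.85 kHz, folds to fs − 6.1 kHz = 5.6 kHz.
6.1 kHz > fs/2 = 5.85 kHz, folds to fs − 6.1 kHz = 5.6 kHz.
4.9 kHz ≤ fs/2 = 5.85 kHz, passes unchanged.
6.1 kHz and 17.8 kHz both map to 5.6 kHz.

6.1 kHz, 17.8 kHz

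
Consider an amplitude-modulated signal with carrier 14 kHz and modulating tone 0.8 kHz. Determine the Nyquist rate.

29.6 kHz

AM sidebands sit at fc ± fm = 13.2 kHz and 14.8 kHz.
Highest-frequency component: 14.8 kHz.
Nyquist rate = 2 × 14.8 kHz = 29.6 kHz.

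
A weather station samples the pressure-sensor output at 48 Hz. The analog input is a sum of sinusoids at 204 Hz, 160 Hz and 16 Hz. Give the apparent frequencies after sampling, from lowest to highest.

12 Hz, 16 Hz

fs/2 = 24 Hz.
204 Hz mod fs = 12 Hz.
12 Hz ≤ fs/2 = 24 Hz, appears at 12 Hz.
160 Hz mod fs = 16 Hz.
16 Hz ≤ fs/2 = 24 Hz, appears at 16 Hz.
16 Hz ≤ fs/2 = 24 Hz, passes unchanged.
Distinct values: {12 Hz, 16 Hz}.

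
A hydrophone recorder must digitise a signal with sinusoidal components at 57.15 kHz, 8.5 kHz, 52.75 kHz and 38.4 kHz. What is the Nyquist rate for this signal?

Highest-frequency component: 57.15 kHz.
Nyquist rate = 2 × 57.15 kHz = 114.3 kHz.

114.3 kHz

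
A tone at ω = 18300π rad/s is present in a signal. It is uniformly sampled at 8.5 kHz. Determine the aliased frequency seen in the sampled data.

ω = 18300π rad/s → f = ω/(2π) = 9150 Hz = 9.15 kHz.
9.15 kHz mod fs = 0.65 kHz.
0.65 kHz ≤ fs/2 = 4.25 kHz, appears at 0.65 kHz.

0.65 kHz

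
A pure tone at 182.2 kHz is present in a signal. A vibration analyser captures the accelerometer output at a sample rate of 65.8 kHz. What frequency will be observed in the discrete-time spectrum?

15.2 kHz

182.2 kHz mod fs = 50.6 kHz.
50.6 kHz > fs/2 = 32.9 kHz, folds to fs − 50.6 kHz = 15.2 kHz.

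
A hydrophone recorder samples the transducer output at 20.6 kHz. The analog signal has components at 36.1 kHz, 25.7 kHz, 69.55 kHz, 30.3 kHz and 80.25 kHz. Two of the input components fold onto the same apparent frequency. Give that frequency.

5.1 kHz

fs/2 = 10.3 kHz.
36.1 kHz mod fs = 15.5 kHz.
15.5 kHz > fs/2 = 10.3 kHz, folds to fs − 15.5 kHz = 5.1 kHz.
25.7 kHz mod fs = 5.1 kHz.
5.1 kHz ≤ fs/2 = 10.3 kHz, appears at 5.1 kHz.
69.55 kHz mod fs = 7.75 kHz.
7.75 kHz ≤ fs/2 = 10.3 kHz, appears at 7.75 kHz.
30.3 kHz mod fs = 9.7 kHz.
9.7 kHz ≤ fs/2 = 10.3 kHz, appears at 9.7 kHz.
80.25 kHz mod fs = 18.45 kHz.
18.45 kHz > fs/2 = 10.3 kHz, folds to fs − 18.45 kHz = 2.15 kHz.
25.7 kHz and 36.1 kHz both map to 5.1 kHz.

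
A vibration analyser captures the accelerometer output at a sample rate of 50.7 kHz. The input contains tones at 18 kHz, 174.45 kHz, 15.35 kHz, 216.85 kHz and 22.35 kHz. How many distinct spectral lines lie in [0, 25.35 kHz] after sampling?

fs/2 = 25.35 kHz.
18 kHz ≤ fs/2 = 25.35 kHz, passes unchanged.
174.45 kHz mod fs = 22.35 kHz.
22.35 kHz ≤ fs/2 = 25.35 kHz, appears at 22.35 kHz.
15.35 kHz ≤ fs/2 = 25.35 kHz, passes unchanged.
216.85 kHz mod fs = 14.05 kHz.
14.05 kHz ≤ fs/2 = 25.35 kHz, appears at 14.05 kHz.
22.35 kHz ≤ fs/2 = 25.35 kHz, passes unchanged.
Distinct values: {14.05 kHz, 15.35 kHz, 18 kHz, 22.35 kHz} → 4.

4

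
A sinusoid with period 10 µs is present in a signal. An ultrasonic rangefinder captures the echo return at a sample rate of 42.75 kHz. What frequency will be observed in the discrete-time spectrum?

14.5 kHz

T = 10 µs → f = 1/T = 100 kHz.
100 kHz mod fs = 14.5 kHz.
14.5 kHz ≤ fs/2 = 21.375 kHz, appears at 14.5 kHz.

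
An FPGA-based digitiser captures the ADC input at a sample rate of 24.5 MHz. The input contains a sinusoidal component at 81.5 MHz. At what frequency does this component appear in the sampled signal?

81.5 MHz mod fs = 8 MHz.
8 MHz ≤ fs/2 = 12.25 MHz, appears at 8 MHz.

8 MHz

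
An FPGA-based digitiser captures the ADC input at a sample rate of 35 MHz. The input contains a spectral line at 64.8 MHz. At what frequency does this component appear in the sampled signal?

64.8 MHz mod fs = 29.8 MHz.
29.8 MHz > fs/2 = 17.5 MHz, folds to fs − 29.8 MHz = 5.2 MHz.

5.2 MHz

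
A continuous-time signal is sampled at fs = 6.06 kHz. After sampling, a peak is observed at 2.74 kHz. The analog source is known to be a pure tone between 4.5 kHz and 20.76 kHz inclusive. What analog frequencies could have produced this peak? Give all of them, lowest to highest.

8.8 kHz, 9.38 kHz, 14.86 kHz, 15.44 kHz

Frequencies that alias to 2.74 kHz are k·fs ± 2.74 kHz for integer k ≥ 0.
k=0: 2.74 kHz.
k=1: 3.32 kHz, 8.8 kHz.
k=2: 9.38 kHz, 14.86 kHz.
k=3: 15.44 kHz, 20.92 kHz.
k=4: 21.5 kHz, 26.98 kHz.
Within [4.5 kHz, 20.76 kHz]: 8.8 kHz, 9.38 kHz, 14.86 kHz, 15.44 kHz.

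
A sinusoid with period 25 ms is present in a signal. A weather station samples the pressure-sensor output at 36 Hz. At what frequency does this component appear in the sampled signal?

T = 25 ms → f = 1/T = 40 Hz.
40 Hz mod fs = 4 Hz.
4 Hz ≤ fs/2 = 18 Hz, appears at 4 Hz.

4 Hz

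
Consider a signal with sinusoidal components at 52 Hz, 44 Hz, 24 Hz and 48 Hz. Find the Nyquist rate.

Highest-frequency component: 52 Hz.
Nyquist rate = 2 × 52 Hz = 104 Hz.

104 Hz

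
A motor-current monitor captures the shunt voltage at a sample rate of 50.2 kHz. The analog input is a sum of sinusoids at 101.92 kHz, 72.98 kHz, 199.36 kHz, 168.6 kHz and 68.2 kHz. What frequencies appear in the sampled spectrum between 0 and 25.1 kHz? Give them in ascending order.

1.44 kHz, 1.52 kHz, 18 kHz, 22.78 kHz

fs/2 = 25.1 kHz.
101.92 kHz mod fs = 1.52 kHz.
1.52 kHz ≤ fs/2 = 25.1 kHz, appears at 1.52 kHz.
72.98 kHz mod fs = 22.78 kHz.
22.78 kHz ≤ fs/2 = 25.1 kHz, appears at 22.78 kHz.
199.36 kHz mod fs = 48.76 kHz.
48.76 kHz > fs/2 = 25.1 kHz, folds to fs − 48.76 kHz = 1.44 kHz.
168.6 kHz mod fs = 18 kHz.
18 kHz ≤ fs/2 = 25.1 kHz, appears at 18 kHz.
68.2 kHz mod fs = 18 kHz.
18 kHz ≤ fs/2 = 25.1 kHz, appears at 18 kHz.
Distinct values: {1.44 kHz, 1.52 kHz, 18 kHz, 22.78 kHz}.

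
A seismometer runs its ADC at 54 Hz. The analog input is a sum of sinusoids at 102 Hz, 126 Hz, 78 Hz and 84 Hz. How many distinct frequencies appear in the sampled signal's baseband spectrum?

fs/2 = 27 Hz.
102 Hz mod fs = 48 Hz.
48 Hz > fs/2 = 27 Hz, folds to fs − 48 Hz = 6 Hz.
126 Hz mod fs = 18 Hz.
18 Hz ≤ fs/2 = 27 Hz, appears at 18 Hz.
78 Hz mod fs = 24 Hz.
24 Hz ≤ fs/2 = 27 Hz, appears at 24 Hz.
84 Hz mod fs = 30 Hz.
30 Hz > fs/2 = 27 Hz, folds to fs − 30 Hz = 24 Hz.
Distinct values: {6 Hz, 18 Hz, 24 Hz} → 3.

3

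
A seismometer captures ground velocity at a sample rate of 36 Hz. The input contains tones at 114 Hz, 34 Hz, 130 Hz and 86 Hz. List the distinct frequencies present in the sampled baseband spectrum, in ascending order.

2 Hz, 6 Hz, 14 Hz

fs/2 = 18 Hz.
114 Hz mod fs = 6 Hz.
6 Hz ≤ fs/2 = 18 Hz, appears at 6 Hz.
34 Hz > fs/2 = 18 Hz, folds to fs − 34 Hz = 2 Hz.
130 Hz mod fs = 22 Hz.
22 Hz > fs/2 = 18 Hz, folds to fs − 22 Hz = 14 Hz.
86 Hz mod fs = 14 Hz.
14 Hz ≤ fs/2 = 18 Hz, appears at 14 Hz.
Distinct values: {2 Hz, 6 Hz, 14 Hz}.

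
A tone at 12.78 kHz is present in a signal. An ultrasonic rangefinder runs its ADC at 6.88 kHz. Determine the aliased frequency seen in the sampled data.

0.98 kHz

12.78 kHz mod fs = 5.9 kHz.
5.9 kHz > fs/2 = 3.44 kHz, folds to fs − 5.9 kHz = 0.98 kHz.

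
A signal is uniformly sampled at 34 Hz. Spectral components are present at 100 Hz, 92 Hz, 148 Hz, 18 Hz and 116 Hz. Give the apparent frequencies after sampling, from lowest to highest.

fs/2 = 17 Hz.
100 Hz mod fs = 32 Hz.
32 Hz > fs/2 = 17 Hz, folds to fs − 32 Hz = 2 Hz.
92 Hz mod fs = 24 Hz.
24 Hz > fs/2 = 17 Hz, folds to fs − 24 Hz = 10 Hz.
148 Hz mod fs = 12 Hz.
12 Hz ≤ fs/2 = 17 Hz, appears at 12 Hz.
18 Hz > fs/2 = 17 Hz, folds to fs − 18 Hz = 16 Hz.
116 Hz mod fs = 14 Hz.
14 Hz ≤ fs/2 = 17 Hz, appears at 14 Hz.
Distinct values: {2 Hz, 10 Hz, 12 Hz, 14 Hz, 16 Hz}.

2 Hz, 10 Hz, 12 Hz, 14 Hz, 16 Hz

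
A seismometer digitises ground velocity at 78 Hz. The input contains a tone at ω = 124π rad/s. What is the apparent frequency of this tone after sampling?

ω = 124π rad/s → f = ω/(2π) = 62 Hz.
62 Hz > fs/2 = 39 Hz, folds to fs − 62 Hz = 16 Hz.

16 Hz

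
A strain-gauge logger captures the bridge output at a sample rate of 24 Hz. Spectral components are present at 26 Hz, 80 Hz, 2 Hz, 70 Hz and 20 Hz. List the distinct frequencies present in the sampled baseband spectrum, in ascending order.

fs/2 = 12 Hz.
26 Hz mod fs = 2 Hz.
2 Hz ≤ fs/2 = 12 Hz, appears at 2 Hz.
80 Hz mod fs = 8 Hz.
8 Hz ≤ fs/2 = 12 Hz, appears at 8 Hz.
2 Hz ≤ fs/2 = 12 Hz, passes unchanged.
70 Hz mod fs = 22 Hz.
22 Hz > fs/2 = 12 Hz, folds to fs − 22 Hz = 2 Hz.
20 Hz > fs/2 = 12 Hz, folds to fs − 20 Hz = 4 Hz.
Distinct values: {2 Hz, 4 Hz, 8 Hz}.

2 Hz, 4 Hz, 8 Hz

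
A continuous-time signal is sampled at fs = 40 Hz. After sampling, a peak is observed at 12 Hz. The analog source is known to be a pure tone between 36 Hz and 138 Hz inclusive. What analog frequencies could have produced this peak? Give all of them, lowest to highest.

52 Hz, 68 Hz, 92 Hz, 108 Hz, 132 Hz

Frequencies that alias to 12 Hz are k·fs ± 12 Hz for integer k ≥ 0.
k=0: 12 Hz.
k=1: 28 Hz, 52 Hz.
k=2: 68 Hz, 92 Hz.
k=3: 108 Hz, 132 Hz.
k=4: 148 Hz, 172 Hz.
Within [36 Hz, 138 Hz]: 52 Hz, 68 Hz, 92 Hz, 108 Hz, 132 Hz.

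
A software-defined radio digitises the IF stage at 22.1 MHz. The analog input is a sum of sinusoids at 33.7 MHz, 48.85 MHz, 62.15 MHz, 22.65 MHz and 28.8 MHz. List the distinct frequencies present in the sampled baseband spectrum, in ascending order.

fs/2 = 11.05 MHz.
33.7 MHz mod fs = 11.6 MHz.
11.6 MHz > fs/2 = 11.05 MHz, folds to fs − 11.6 MHz = 10.5 MHz.
48.85 MHz mod fs = 4.65 MHz.
4.65 MHz ≤ fs/2 = 11.05 MHz, appears at 4.65 MHz.
62.15 MHz mod fs = 17.95 MHz.
17.95 MHz > fs/2 = 11.05 MHz, folds to fs − 17.95 MHz = 4.15 MHz.
22.65 MHz mod fs = 0.55 MHz.
0.55 MHz ≤ fs/2 = 11.05 MHz, appears at 0.55 MHz.
28.8 MHz mod fs = 6.7 MHz.
6.7 MHz ≤ fs/2 = 11.05 MHz, appears at 6.7 MHz.
Distinct values: {0.55 MHz, 4.15 MHz, 4.65 MHz, 6.7 MHz, 10.5 MHz}.

0.55 MHz, 4.15 MHz, 4.65 MHz, 6.7 MHz, 10.5 MHz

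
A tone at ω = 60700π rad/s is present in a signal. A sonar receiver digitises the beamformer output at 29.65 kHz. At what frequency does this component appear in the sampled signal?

ω = 60700π rad/s → f = ω/(2π) = 30350 Hz = 30.35 kHz.
30.35 kHz mod fs = 0.7 kHz.
0.7 kHz ≤ fs/2 = 14.825 kHz, appears at 0.7 kHz.

0.7 kHz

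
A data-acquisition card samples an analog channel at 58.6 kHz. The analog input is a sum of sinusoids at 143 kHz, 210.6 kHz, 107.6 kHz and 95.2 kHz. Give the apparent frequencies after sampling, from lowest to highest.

9.6 kHz, 22 kHz, 23.8 kHz, 25.8 kHz

fs/2 = 29.3 kHz.
143 kHz mod fs = 25.8 kHz.
25.8 kHz ≤ fs/2 = 29.3 kHz, appears at 25.8 kHz.
210.6 kHz mod fs = 34.8 kHz.
34.8 kHz > fs/2 = 29.3 kHz, folds to fs − 34.8 kHz = 23.8 kHz.
107.6 kHz mod fs = 49 kHz.
49 kHz > fs/2 = 29.3 kHz, folds to fs − 49 kHz = 9.6 kHz.
95.2 kHz mod fs = 36.6 kHz.
36.6 kHz > fs/2 = 29.3 kHz, folds to fs − 36.6 kHz = 22 kHz.
Distinct values: {9.6 kHz, 22 kHz, 23.8 kHz, 25.8 kHz}.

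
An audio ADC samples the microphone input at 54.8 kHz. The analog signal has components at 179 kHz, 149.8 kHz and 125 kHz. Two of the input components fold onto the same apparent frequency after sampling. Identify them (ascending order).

fs/2 = 27.4 kHz.
179 kHz mod fs = 14.6 kHz.
14.6 kHz ≤ fs/2 = 27.4 kHz, appears at 14.6 kHz.
149.8 kHz mod fs = 40.2 kHz.
40.2 kHz > fs/2 = 27.4 kHz, folds to fs − 40.2 kHz = 14.6 kHz.
125 kHz mod fs = 15.4 kHz.
15.4 kHz ≤ fs/2 = 27.4 kHz, appears at 15.4 kHz.
149.8 kHz and 179 kHz both map to 14.6 kHz.

149.8 kHz, 179 kHz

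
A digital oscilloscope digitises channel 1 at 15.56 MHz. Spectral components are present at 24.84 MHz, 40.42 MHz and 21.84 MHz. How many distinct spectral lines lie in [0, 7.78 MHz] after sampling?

2

fs/2 = 7.78 MHz.
24.84 MHz mod fs = 9.28 MHz.
9.28 MHz > fs/2 = 7.78 MHz, folds to fs − 9.28 MHz = 6.28 MHz.
40.42 MHz mod fs = 9.3 MHz.
9.3 MHz > fs/2 = 7.78 MHz, folds to fs − 9.3 MHz = 6.26 MHz.
21.84 MHz mod fs = 6.28 MHz.
6.28 MHz ≤ fs/2 = 7.78 MHz, appears at 6.28 MHz.
Distinct values: {6.26 MHz, 6.28 MHz} → 2.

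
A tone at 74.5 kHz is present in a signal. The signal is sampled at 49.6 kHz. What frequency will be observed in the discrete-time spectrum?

24.7 kHz

74.5 kHz mod fs = 24.9 kHz.
24.9 kHz > fs/2 = 24.8 kHz, folds to fs − 24.9 kHz = 24.7 kHz.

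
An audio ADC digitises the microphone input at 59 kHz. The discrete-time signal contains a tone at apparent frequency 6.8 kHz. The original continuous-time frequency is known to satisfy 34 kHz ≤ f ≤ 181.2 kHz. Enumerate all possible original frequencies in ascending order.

Frequencies that alias to 6.8 kHz are k·fs ± 6.8 kHz for integer k ≥ 0.
k=0: 6.8 kHz.
k=1: 52.2 kHz, 65.8 kHz.
k=2: 111.2 kHz, 124.8 kHz.
k=3: 170.2 kHz, 183.8 kHz.
k=4: 229.2 kHz, 242.8 kHz.
Within [34 kHz, 181.2 kHz]: 52.2 kHz, 65.8 kHz, 111.2 kHz, 124.8 kHz, 170.2 kHz.

52.2 kHz, 65.8 kHz, 111.2 kHz, 124.8 kHz, 170.2 kHz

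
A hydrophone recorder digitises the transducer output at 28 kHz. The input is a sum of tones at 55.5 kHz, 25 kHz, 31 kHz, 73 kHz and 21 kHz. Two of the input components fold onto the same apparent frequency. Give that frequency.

3 kHz

fs/2 = 14 kHz.
55.5 kHz mod fs = 27.5 kHz.
27.5 kHz > fs/2 = 14 kHz, folds to fs − 27.5 kHz = 0.5 kHz.
25 kHz > fs/2 = 14 kHz, folds to fs − 25 kHz = 3 kHz.
31 kHz mod fs = 3 kHz.
3 kHz ≤ fs/2 = 14 kHz, appears at 3 kHz.
73 kHz mod fs = 17 kHz.
17 kHz > fs/2 = 14 kHz, folds to fs − 17 kHz = 11 kHz.
21 kHz > fs/2 = 14 kHz, folds to fs − 21 kHz = 7 kHz.
25 kHz and 31 kHz both map to 3 kHz.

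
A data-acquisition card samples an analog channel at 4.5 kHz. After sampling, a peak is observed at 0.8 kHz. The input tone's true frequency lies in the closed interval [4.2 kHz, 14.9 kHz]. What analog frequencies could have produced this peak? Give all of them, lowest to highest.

Frequencies that alias to 0.8 kHz are k·fs ± 0.8 kHz for integer k ≥ 0.
k=0: 0.8 kHz.
k=1: 3.7 kHz, 5.3 kHz.
k=2: 8.2 kHz, 9.8 kHz.
k=3: 12.7 kHz, 14.3 kHz.
k=4: 17.2 kHz, 18.8 kHz.
Within [4.2 kHz, 14.9 kHz]: 5.3 kHz, 8.2 kHz, 9.8 kHz, 12.7 kHz, 14.3 kHz.

5.3 kHz, 8.2 kHz, 9.8 kHz, 12.7 kHz, 14.3 kHz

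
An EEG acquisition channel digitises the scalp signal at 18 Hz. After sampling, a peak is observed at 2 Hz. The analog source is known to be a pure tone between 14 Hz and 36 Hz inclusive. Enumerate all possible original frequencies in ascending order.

Frequencies that alias to 2 Hz are k·fs ± 2 Hz for integer k ≥ 0.
k=0: 2 Hz.
k=1: 16 Hz, 20 Hz.
k=2: 34 Hz, 38 Hz.
k=3: 52 Hz, 56 Hz.
Within [14 Hz, 36 Hz]: 16 Hz, 20 Hz, 34 Hz.

16 Hz, 20 Hz, 34 Hz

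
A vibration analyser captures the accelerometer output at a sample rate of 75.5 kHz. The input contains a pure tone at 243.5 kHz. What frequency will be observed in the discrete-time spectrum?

243.5 kHz mod fs = 17 kHz.
17 kHz ≤ fs/2 = 37.75 kHz, appears at 17 kHz.

17 kHz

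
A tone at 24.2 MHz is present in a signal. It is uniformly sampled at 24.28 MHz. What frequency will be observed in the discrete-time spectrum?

0.08 MHz

24.2 MHz > fs/2 = 12.14 MHz, folds to fs − 24.2 MHz = 0.08 MHz.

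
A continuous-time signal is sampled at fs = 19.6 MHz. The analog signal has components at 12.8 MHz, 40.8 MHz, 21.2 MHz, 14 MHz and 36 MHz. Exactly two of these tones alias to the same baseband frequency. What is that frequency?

fs/2 = 9.8 MHz.
12.8 MHz > fs/2 = 9.8 MHz, folds to fs − 12.8 MHz = 6.8 MHz.
40.8 MHz mod fs = 1.6 MHz.
1.6 MHz ≤ fs/2 = 9.8 MHz, appears at 1.6 MHz.
21.2 MHz mod fs = 1.6 MHz.
1.6 MHz ≤ fs/2 = 9.8 MHz, appears at 1.6 MHz.
14 MHz > fs/2 = 9.8 MHz, folds to fs − 14 MHz = 5.6 MHz.
36 MHz mod fs = 16.4 MHz.
16.4 MHz > fs/2 = 9.8 MHz, folds to fs − 16.4 MHz = 3.2 MHz.
21.2 MHz and 40.8 MHz both map to 1.6 MHz.

1.6 MHz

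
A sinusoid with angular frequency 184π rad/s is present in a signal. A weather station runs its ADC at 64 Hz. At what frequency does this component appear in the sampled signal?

ω = 184π rad/s → f = ω/(2π) = 92 Hz.
92 Hz mod fs = 28 Hz.
28 Hz ≤ fs/2 = 32 Hz, appears at 28 Hz.

28 Hz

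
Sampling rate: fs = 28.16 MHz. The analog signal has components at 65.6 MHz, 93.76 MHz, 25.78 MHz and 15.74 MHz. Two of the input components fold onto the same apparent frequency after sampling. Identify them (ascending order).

65.6 MHz, 93.76 MHz

fs/2 = 14.08 MHz.
65.6 MHz mod fs = 9.28 MHz.
9.28 MHz ≤ fs/2 = 14.08 MHz, appears at 9.28 MHz.
93.76 MHz mod fs = 9.28 MHz.
9.28 MHz ≤ fs/2 = 14.08 MHz, appears at 9.28 MHz.
25.78 MHz > fs/2 = 14.08 MHz, folds to fs − 25.78 MHz = 2.38 MHz.
15.74 MHz > fs/2 = 14.08 MHz, folds to fs − 15.74 MHz = 12.42 MHz.
65.6 MHz and 93.76 MHz both map to 9.28 MHz.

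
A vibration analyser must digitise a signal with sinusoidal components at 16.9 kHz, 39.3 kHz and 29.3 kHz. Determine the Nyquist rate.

78.6 kHz

Highest-frequency component: 39.3 kHz.
Nyquist rate = 2 × 39.3 kHz = 78.6 kHz.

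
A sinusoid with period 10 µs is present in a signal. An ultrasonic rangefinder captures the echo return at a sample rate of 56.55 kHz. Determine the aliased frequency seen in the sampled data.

13.1 kHz

T = 10 µs → f = 1/T = 100 kHz.
100 kHz mod fs = 43.45 kHz.
43.45 kHz > fs/2 = 28.275 kHz, folds to fs − 43.45 kHz = 13.1 kHz.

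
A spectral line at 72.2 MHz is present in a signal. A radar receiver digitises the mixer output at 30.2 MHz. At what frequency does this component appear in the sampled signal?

72.2 MHz mod fs = 11.8 MHz.
11.8 MHz ≤ fs/2 = 15.1 MHz, appears at 11.8 MHz.

11.8 MHz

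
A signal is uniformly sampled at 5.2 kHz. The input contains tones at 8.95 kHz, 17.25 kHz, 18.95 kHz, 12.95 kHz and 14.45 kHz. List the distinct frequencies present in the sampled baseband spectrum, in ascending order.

fs/2 = 2.6 kHz.
8.95 kHz mod fs = 3.75 kHz.
3.75 kHz > fs/2 = 2.6 kHz, folds to fs − 3.75 kHz = 1.45 kHz.
17.25 kHz mod fs = 1.65 kHz.
1.65 kHz ≤ fs/2 = 2.6 kHz, appears at 1.65 kHz.
18.95 kHz mod fs = 3.35 kHz.
3.35 kHz > fs/2 = 2.6 kHz, folds to fs − 3.35 kHz = 1.85 kHz.
12.95 kHz mod fs = 2.55 kHz.
2.55 kHz ≤ fs/2 = 2.6 kHz, appears at 2.55 kHz.
14.45 kHz mod fs = 4.05 kHz.
4.05 kHz > fs/2 = 2.6 kHz, folds to fs − 4.05 kHz = 1.15 kHz.
Distinct values: {1.15 kHz, 1.45 kHz, 1.65 kHz, 1.85 kHz, 2.55 kHz}.

1.15 kHz, 1.45 kHz, 1.65 kHz, 1.85 kHz, 2.55 kHz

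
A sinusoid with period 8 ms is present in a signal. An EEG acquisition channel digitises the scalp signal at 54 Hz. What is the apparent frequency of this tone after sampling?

17 Hz

T = 8 ms → f = 1/T = 125 Hz.
125 Hz mod fs = 17 Hz.
17 Hz ≤ fs/2 = 27 Hz, appears at 17 Hz.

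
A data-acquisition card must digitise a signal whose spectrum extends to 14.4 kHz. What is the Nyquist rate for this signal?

Nyquist rate = 2 × 14.4 kHz = 28.8 kHz.

28.8 kHz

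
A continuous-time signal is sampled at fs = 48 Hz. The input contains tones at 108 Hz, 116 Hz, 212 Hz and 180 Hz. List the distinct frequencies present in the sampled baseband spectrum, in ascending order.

12 Hz, 20 Hz

fs/2 = 24 Hz.
108 Hz mod fs = 12 Hz.
12 Hz ≤ fs/2 = 24 Hz, appears at 12 Hz.
116 Hz mod fs = 20 Hz.
20 Hz ≤ fs/2 = 24 Hz, appears at 20 Hz.
212 Hz mod fs = 20 Hz.
20 Hz ≤ fs/2 = 24 Hz, appears at 20 Hz.
180 Hz mod fs = 36 Hz.
36 Hz > fs/2 = 24 Hz, folds to fs − 36 Hz = 12 Hz.
Distinct values: {12 Hz, 20 Hz}.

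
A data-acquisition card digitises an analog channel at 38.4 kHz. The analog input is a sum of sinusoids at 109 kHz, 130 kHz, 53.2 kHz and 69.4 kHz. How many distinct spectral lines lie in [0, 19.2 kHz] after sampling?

3

fs/2 = 19.2 kHz.
109 kHz mod fs = 32.2 kHz.
32.2 kHz > fs/2 = 19.2 kHz, folds to fs − 32.2 kHz = 6.2 kHz.
130 kHz mod fs = 14.8 kHz.
14.8 kHz ≤ fs/2 = 19.2 kHz, appears at 14.8 kHz.
53.2 kHz mod fs = 14.8 kHz.
14.8 kHz ≤ fs/2 = 19.2 kHz, appears at 14.8 kHz.
69.4 kHz mod fs = 31 kHz.
31 kHz > fs/2 = 19.2 kHz, folds to fs − 31 kHz = 7.4 kHz.
Distinct values: {6.2 kHz, 7.4 kHz, 14.8 kHz} → 3.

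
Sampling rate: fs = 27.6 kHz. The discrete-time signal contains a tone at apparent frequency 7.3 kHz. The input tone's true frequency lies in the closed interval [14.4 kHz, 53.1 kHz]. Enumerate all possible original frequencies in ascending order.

Frequencies that alias to 7.3 kHz are k·fs ± 7.3 kHz for integer k ≥ 0.
k=0: 7.3 kHz.
k=1: 20.3 kHz, 34.9 kHz.
k=2: 47.9 kHz, 62.5 kHz.
k=3: 75.5 kHz, 90.1 kHz.
Within [14.4 kHz, 53.1 kHz]: 20.3 kHz, 34.9 kHz, 47.9 kHz.

20.3 kHz, 34.9 kHz, 47.9 kHz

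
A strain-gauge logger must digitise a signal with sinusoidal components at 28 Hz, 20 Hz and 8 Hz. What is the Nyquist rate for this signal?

Highest-frequency component: 28 Hz.
Nyquist rate = 2 × 28 Hz = 56 Hz.

56 Hz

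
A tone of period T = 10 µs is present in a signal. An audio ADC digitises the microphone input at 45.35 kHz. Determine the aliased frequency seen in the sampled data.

T = 10 µs → f = 1/T = 100 kHz.
100 kHz mod fs = 9.3 kHz.
9.3 kHz ≤ fs/2 = 22.675 kHz, appears at 9.3 kHz.

9.3 kHz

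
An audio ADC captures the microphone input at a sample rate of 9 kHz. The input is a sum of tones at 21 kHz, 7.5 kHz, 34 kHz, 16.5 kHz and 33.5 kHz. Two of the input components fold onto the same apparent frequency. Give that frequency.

fs/2 = 4.5 kHz.
21 kHz mod fs = 3 kHz.
3 kHz ≤ fs/2 = 4.5 kHz, appears at 3 kHz.
7.5 kHz > fs/2 = 4.5 kHz, folds to fs − 7.5 kHz = 1.5 kHz.
34 kHz mod fs = 7 kHz.
7 kHz > fs/2 = 4.5 kHz, folds to fs − 7 kHz = 2 kHz.
16.5 kHz mod fs = 7.5 kHz.
7.5 kHz > fs/2 = 4.5 kHz, folds to fs − 7.5 kHz = 1.5 kHz.
33.5 kHz mod fs = 6.5 kHz.
6.5 kHz > fs/2 = 4.5 kHz, folds to fs − 6.5 kHz = 2.5 kHz.
7.5 kHz and 16.5 kHz both map to 1.5 kHz.

1.5 kHz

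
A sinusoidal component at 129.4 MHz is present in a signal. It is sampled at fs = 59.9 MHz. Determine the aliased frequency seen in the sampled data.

129.4 MHz mod fs = 9.6 MHz.
9.6 MHz ≤ fs/2 = 29.95 MHz, appears at 9.6 MHz.

9.6 MHz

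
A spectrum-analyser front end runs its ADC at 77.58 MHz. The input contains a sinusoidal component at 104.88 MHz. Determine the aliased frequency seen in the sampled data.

27.3 MHz

104.88 MHz mod fs = 27.3 MHz.
27.3 MHz ≤ fs/2 = 38.79 MHz, appears at 27.3 MHz.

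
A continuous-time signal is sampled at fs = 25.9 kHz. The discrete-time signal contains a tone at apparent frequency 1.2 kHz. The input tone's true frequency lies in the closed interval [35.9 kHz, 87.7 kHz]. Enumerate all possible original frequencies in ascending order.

50.6 kHz, 53 kHz, 76.5 kHz, 78.9 kHz

Frequencies that alias to 1.2 kHz are k·fs ± 1.2 kHz for integer k ≥ 0.
k=0: 1.2 kHz.
k=1: 24.7 kHz, 27.1 kHz.
k=2: 50.6 kHz, 53 kHz.
k=3: 76.5 kHz, 78.9 kHz.
k=4: 102.4 kHz, 104.8 kHz.
Within [35.9 kHz, 87.7 kHz]: 50.6 kHz, 53 kHz, 76.5 kHz, 78.9 kHz.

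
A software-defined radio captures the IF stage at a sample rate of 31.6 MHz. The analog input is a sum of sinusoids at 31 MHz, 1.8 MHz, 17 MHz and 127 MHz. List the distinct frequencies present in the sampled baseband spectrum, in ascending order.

0.6 MHz, 1.8 MHz, 14.6 MHz

fs/2 = 15.8 MHz.
31 MHz > fs/2 = 15.8 MHz, folds to fs − 31 MHz = 0.6 MHz.
1.8 MHz ≤ fs/2 = 15.8 MHz, passes unchanged.
17 MHz > fs/2 = 15.8 MHz, folds to fs − 17 MHz = 14.6 MHz.
127 MHz mod fs = 0.6 MHz.
0.6 MHz ≤ fs/2 = 15.8 MHz, appears at 0.6 MHz.
Distinct values: {0.6 MHz, 1.8 MHz, 14.6 MHz}.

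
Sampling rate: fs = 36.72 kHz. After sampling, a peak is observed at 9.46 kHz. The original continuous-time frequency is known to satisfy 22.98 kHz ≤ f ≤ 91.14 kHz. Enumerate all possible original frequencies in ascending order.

Frequencies that alias to 9.46 kHz are k·fs ± 9.46 kHz for integer k ≥ 0.
k=0: 9.46 kHz.
k=1: 27.26 kHz, 46.18 kHz.
k=2: 63.98 kHz, 82.9 kHz.
k=3: 100.7 kHz, 119.62 kHz.
Within [22.98 kHz, 91.14 kHz]: 27.26 kHz, 46.18 kHz, 63.98 kHz, 82.9 kHz.

27.26 kHz, 46.18 kHz, 63.98 kHz, 82.9 kHz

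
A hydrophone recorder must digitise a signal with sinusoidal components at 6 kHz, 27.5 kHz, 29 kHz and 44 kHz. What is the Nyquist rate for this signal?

Highest-frequency component: 44 kHz.
Nyquist rate = 2 × 44 kHz = 88 kHz.

88 kHz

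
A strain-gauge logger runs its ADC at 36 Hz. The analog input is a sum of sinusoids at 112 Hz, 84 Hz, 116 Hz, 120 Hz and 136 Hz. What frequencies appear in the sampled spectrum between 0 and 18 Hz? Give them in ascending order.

4 Hz, 8 Hz, 12 Hz

fs/2 = 18 Hz.
112 Hz mod fs = 4 Hz.
4 Hz ≤ fs/2 = 18 Hz, appears at 4 Hz.
84 Hz mod fs = 12 Hz.
12 Hz ≤ fs/2 = 18 Hz, appears at 12 Hz.
116 Hz mod fs = 8 Hz.
8 Hz ≤ fs/2 = 18 Hz, appears at 8 Hz.
120 Hz mod fs = 12 Hz.
12 Hz ≤ fs/2 = 18 Hz, appears at 12 Hz.
136 Hz mod fs = 28 Hz.
28 Hz > fs/2 = 18 Hz, folds to fs − 28 Hz = 8 Hz.
Distinct values: {4 Hz, 8 Hz, 12 Hz}.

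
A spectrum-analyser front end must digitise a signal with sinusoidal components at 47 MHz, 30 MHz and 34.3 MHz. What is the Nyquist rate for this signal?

94 MHz

Highest-frequency component: 47 MHz.
Nyquist rate = 2 × 47 MHz = 94 MHz.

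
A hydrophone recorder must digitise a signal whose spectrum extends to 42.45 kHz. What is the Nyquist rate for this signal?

84.9 kHz

Nyquist rate = 2 × 42.45 kHz = 84.9 kHz.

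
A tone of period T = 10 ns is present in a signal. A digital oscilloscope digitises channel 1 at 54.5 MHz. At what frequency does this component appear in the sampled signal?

9 MHz

T = 10 ns → f = 1/T = 100 MHz.
100 MHz mod fs = 45.5 MHz.
45.5 MHz > fs/2 = 27.25 MHz, folds to fs − 45.5 MHz = 9 MHz.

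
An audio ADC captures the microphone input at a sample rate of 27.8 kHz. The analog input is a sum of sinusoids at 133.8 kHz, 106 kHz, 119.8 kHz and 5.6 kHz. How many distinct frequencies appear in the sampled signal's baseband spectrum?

3

fs/2 = 13.9 kHz.
133.8 kHz mod fs = 22.6 kHz.
22.6 kHz > fs/2 = 13.9 kHz, folds to fs − 22.6 kHz = 5.2 kHz.
106 kHz mod fs = 22.6 kHz.
22.6 kHz > fs/2 = 13.9 kHz, folds to fs − 22.6 kHz = 5.2 kHz.
119.8 kHz mod fs = 8.6 kHz.
8.6 kHz ≤ fs/2 = 13.9 kHz, appears at 8.6 kHz.
5.6 kHz ≤ fs/2 = 13.9 kHz, passes unchanged.
Distinct values: {5.2 kHz, 5.6 kHz, 8.6 kHz} → 3.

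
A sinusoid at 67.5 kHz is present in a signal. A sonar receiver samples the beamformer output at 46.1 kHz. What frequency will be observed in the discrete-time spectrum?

21.4 kHz

67.5 kHz mod fs = 21.4 kHz.
21.4 kHz ≤ fs/2 = 23.05 kHz, appears at 21.4 kHz.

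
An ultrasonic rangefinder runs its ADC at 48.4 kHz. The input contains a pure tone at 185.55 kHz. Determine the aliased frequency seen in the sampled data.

185.55 kHz mod fs = 40.35 kHz.
40.35 kHz > fs/2 = 24.2 kHz, folds to fs − 40.35 kHz = 8.05 kHz.

8.05 kHz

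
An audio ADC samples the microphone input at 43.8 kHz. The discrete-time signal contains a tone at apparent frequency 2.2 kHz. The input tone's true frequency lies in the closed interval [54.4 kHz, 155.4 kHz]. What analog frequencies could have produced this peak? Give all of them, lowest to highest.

Frequencies that alias to 2.2 kHz are k·fs ± 2.2 kHz for integer k ≥ 0.
k=0: 2.2 kHz.
k=1: 41.6 kHz, 46 kHz.
k=2: 85.4 kHz, 89.8 kHz.
k=3: 129.2 kHz, 133.6 kHz.
k=4: 173 kHz, 177.4 kHz.
Within [54.4 kHz, 155.4 kHz]: 85.4 kHz, 89.8 kHz, 129.2 kHz, 133.6 kHz.

85.4 kHz, 89.8 kHz, 129.2 kHz, 133.6 kHz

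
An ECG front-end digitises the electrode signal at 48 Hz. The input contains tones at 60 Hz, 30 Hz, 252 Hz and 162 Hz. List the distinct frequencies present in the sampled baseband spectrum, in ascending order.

fs/2 = 24 Hz.
60 Hz mod fs = 12 Hz.
12 Hz ≤ fs/2 = 24 Hz, appears at 12 Hz.
30 Hz > fs/2 = 24 Hz, folds to fs − 30 Hz = 18 Hz.
252 Hz mod fs = 12 Hz.
12 Hz ≤ fs/2 = 24 Hz, appears at 12 Hz.
162 Hz mod fs = 18 Hz.
18 Hz ≤ fs/2 = 24 Hz, appears at 18 Hz.
Distinct values: {12 Hz, 18 Hz}.

12 Hz, 18 Hz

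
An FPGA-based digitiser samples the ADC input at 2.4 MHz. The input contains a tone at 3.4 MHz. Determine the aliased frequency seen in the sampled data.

1 MHz

3.4 MHz mod fs = 1 MHz.
1 MHz ≤ fs/2 = 1.2 MHz, appears at 1 MHz.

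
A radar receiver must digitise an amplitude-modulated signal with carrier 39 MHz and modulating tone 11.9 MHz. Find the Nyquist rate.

101.8 MHz

AM sidebands sit at fc ± fm = 27.1 MHz and 50.9 MHz.
Highest-frequency component: 50.9 MHz.
Nyquist rate = 2 × 50.9 MHz = 101.8 MHz.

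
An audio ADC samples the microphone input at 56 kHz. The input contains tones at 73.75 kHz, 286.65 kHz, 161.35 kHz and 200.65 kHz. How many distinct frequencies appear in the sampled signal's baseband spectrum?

3

fs/2 = 28 kHz.
73.75 kHz mod fs = 17.75 kHz.
17.75 kHz ≤ fs/2 = 28 kHz, appears at 17.75 kHz.
286.65 kHz mod fs = 6.65 kHz.
6.65 kHz ≤ fs/2 = 28 kHz, appears at 6.65 kHz.
161.35 kHz mod fs = 49.35 kHz.
49.35 kHz > fs/2 = 28 kHz, folds to fs − 49.35 kHz = 6.65 kHz.
200.65 kHz mod fs = 32.65 kHz.
32.65 kHz > fs/2 = 28 kHz, folds to fs − 32.65 kHz = 23.35 kHz.
Distinct values: {6.65 kHz, 17.75 kHz, 23.35 kHz} → 3.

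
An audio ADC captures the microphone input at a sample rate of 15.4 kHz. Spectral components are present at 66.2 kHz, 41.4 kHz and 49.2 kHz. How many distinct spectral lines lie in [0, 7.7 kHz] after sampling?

fs/2 = 7.7 kHz.
66.2 kHz mod fs = 4.6 kHz.
4.6 kHz ≤ fs/2 = 7.7 kHz, appears at 4.6 kHz.
41.4 kHz mod fs = 10.6 kHz.
10.6 kHz > fs/2 = 7.7 kHz, folds to fs − 10.6 kHz = 4.8 kHz.
49.2 kHz mod fs = 3 kHz.
3 kHz ≤ fs/2 = 7.7 kHz, appears at 3 kHz.
Distinct values: {3 kHz, 4.6 kHz, 4.8 kHz} → 3.

3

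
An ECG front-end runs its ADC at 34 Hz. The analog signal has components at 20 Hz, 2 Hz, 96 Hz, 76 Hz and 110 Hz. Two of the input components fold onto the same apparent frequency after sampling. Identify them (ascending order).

76 Hz, 110 Hz

fs/2 = 17 Hz.
20 Hz > fs/2 = 17 Hz, folds to fs − 20 Hz = 14 Hz.
2 Hz ≤ fs/2 = 17 Hz, passes unchanged.
96 Hz mod fs = 28 Hz.
28 Hz > fs/2 = 17 Hz, folds to fs − 28 Hz = 6 Hz.
76 Hz mod fs = 8 Hz.
8 Hz ≤ fs/2 = 17 Hz, appears at 8 Hz.
110 Hz mod fs = 8 Hz.
8 Hz ≤ fs/2 = 17 Hz, appears at 8 Hz.
76 Hz and 110 Hz both map to 8 Hz.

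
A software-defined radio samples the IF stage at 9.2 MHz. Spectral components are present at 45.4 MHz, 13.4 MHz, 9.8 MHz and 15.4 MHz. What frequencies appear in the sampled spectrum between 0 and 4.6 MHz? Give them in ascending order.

0.6 MHz, 3 MHz, 4.2 MHz

fs/2 = 4.6 MHz.
45.4 MHz mod fs = 8.6 MHz.
8.6 MHz > fs/2 = 4.6 MHz, folds to fs − 8.6 MHz = 0.6 MHz.
13.4 MHz mod fs = 4.2 MHz.
4.2 MHz ≤ fs/2 = 4.6 MHz, appears at 4.2 MHz.
9.8 MHz mod fs = 0.6 MHz.
0.6 MHz ≤ fs/2 = 4.6 MHz, appears at 0.6 MHz.
15.4 MHz mod fs = 6.2 MHz.
6.2 MHz > fs/2 = 4.6 MHz, folds to fs − 6.2 MHz = 3 MHz.
Distinct values: {0.6 MHz, 3 MHz, 4.2 MHz}.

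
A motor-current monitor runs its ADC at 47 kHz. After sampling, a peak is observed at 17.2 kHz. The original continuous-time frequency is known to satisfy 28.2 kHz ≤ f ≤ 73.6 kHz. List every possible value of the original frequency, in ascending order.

29.8 kHz, 64.2 kHz

Frequencies that alias to 17.2 kHz are k·fs ± 17.2 kHz for integer k ≥ 0.
k=0: 17.2 kHz.
k=1: 29.8 kHz, 64.2 kHz.
k=2: 76.8 kHz, 111.2 kHz.
Within [28.2 kHz, 73.6 kHz]: 29.8 kHz, 64.2 kHz.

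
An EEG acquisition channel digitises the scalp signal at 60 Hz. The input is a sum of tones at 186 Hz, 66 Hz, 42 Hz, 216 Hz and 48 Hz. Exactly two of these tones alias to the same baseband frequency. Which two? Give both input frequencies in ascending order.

fs/2 = 30 Hz.
186 Hz mod fs = 6 Hz.
6 Hz ≤ fs/2 = 30 Hz, appears at 6 Hz.
66 Hz mod fs = 6 Hz.
6 Hz ≤ fs/2 = 30 Hz, appears at 6 Hz.
42 Hz > fs/2 = 30 Hz, folds to fs − 42 Hz = 18 Hz.
216 Hz mod fs = 36 Hz.
36 Hz > fs/2 = 30 Hz, folds to fs − 36 Hz = 24 Hz.
48 Hz > fs/2 = 30 Hz, folds to fs − 48 Hz = 12 Hz.
66 Hz and 186 Hz both map to 6 Hz.

66 Hz, 186 Hz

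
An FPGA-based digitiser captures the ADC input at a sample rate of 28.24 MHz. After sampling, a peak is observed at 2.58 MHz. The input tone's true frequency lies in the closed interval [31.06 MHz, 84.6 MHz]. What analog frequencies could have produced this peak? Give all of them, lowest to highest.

Frequencies that alias to 2.58 MHz are k·fs ± 2.58 MHz for integer k ≥ 0.
k=0: 2.58 MHz.
k=1: 25.66 MHz, 30.82 MHz.
k=2: 53.9 MHz, 59.06 MHz.
k=3: 82.14 MHz, 87.3 MHz.
k=4: 110.38 MHz, 115.54 MHz.
Within [31.06 MHz, 84.6 MHz]: 53.9 MHz, 59.06 MHz, 82.14 MHz.

53.9 MHz, 59.06 MHz, 82.14 MHz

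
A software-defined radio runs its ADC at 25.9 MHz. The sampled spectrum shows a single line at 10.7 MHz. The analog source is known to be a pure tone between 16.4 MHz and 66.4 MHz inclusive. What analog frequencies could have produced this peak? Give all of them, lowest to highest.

Frequencies that alias to 10.7 MHz are k·fs ± 10.7 MHz for integer k ≥ 0.
k=0: 10.7 MHz.
k=1: 15.2 MHz, 36.6 MHz.
k=2: 41.1 MHz, 62.5 MHz.
k=3: 67 MHz, 88.4 MHz.
Within [16.4 MHz, 66.4 MHz]: 36.6 MHz, 41.1 MHz, 62.5 MHz.

36.6 MHz, 41.1 MHz, 62.5 MHz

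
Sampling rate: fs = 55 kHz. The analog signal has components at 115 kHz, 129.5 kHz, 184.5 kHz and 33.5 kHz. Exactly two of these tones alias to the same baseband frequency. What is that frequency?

19.5 kHz

fs/2 = 27.5 kHz.
115 kHz mod fs = 5 kHz.
5 kHz ≤ fs/2 = 27.5 kHz, appears at 5 kHz.
129.5 kHz mod fs = 19.5 kHz.
19.5 kHz ≤ fs/2 = 27.5 kHz, appears at 19.5 kHz.
184.5 kHz mod fs = 19.5 kHz.
19.5 kHz ≤ fs/2 = 27.5 kHz, appears at 19.5 kHz.
33.5 kHz > fs/2 = 27.5 kHz, folds to fs − 33.5 kHz = 21.5 kHz.
129.5 kHz and 184.5 kHz both map to 19.5 kHz.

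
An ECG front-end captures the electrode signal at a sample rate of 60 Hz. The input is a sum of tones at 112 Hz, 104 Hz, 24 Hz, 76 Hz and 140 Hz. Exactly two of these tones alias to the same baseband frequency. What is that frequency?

fs/2 = 30 Hz.
112 Hz mod fs = 52 Hz.
52 Hz > fs/2 = 30 Hz, folds to fs − 52 Hz = 8 Hz.
104 Hz mod fs = 44 Hz.
44 Hz > fs/2 = 30 Hz, folds to fs − 44 Hz = 16 Hz.
24 Hz ≤ fs/2 = 30 Hz, passes unchanged.
76 Hz mod fs = 16 Hz.
16 Hz ≤ fs/2 = 30 Hz, appears at 16 Hz.
140 Hz mod fs = 20 Hz.
20 Hz ≤ fs/2 = 30 Hz, appears at 20 Hz.
76 Hz and 104 Hz both map to 16 Hz.

16 Hz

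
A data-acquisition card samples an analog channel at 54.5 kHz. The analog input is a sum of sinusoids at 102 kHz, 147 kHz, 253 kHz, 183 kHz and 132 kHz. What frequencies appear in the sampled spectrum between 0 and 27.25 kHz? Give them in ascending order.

fs/2 = 27.25 kHz.
102 kHz mod fs = 47.5 kHz.
47.5 kHz > fs/2 = 27.25 kHz, folds to fs − 47.5 kHz = 7 kHz.
147 kHz mod fs = 38 kHz.
38 kHz > fs/2 = 27.25 kHz, folds to fs − 38 kHz = 16.5 kHz.
253 kHz mod fs = 35 kHz.
35 kHz > fs/2 = 27.25 kHz, folds to fs − 35 kHz = 19.5 kHz.
183 kHz mod fs = 19.5 kHz.
19.5 kHz ≤ fs/2 = 27.25 kHz, appears at 19.5 kHz.
132 kHz mod fs = 23 kHz.
23 kHz ≤ fs/2 = 27.25 kHz, appears at 23 kHz.
Distinct values: {7 kHz, 16.5 kHz, 19.5 kHz, 23 kHz}.

7 kHz, 16.5 kHz, 19.5 kHz, 23 kHz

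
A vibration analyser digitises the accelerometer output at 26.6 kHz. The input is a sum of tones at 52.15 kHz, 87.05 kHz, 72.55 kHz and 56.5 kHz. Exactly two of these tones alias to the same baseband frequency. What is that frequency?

fs/2 = 13.3 kHz.
52.15 kHz mod fs = 25.55 kHz.
25.55 kHz > fs/2 = 13.3 kHz, folds to fs − 25.55 kHz = 1.05 kHz.
87.05 kHz mod fs = 7.25 kHz.
7.25 kHz ≤ fs/2 = 13.3 kHz, appears at 7.25 kHz.
72.55 kHz mod fs = 19.35 kHz.
19.35 kHz > fs/2 = 13.3 kHz, folds to fs − 19.35 kHz = 7.25 kHz.
56.5 kHz mod fs = 3.3 kHz.
3.3 kHz ≤ fs/2 = 13.3 kHz, appears at 3.3 kHz.
72.55 kHz and 87.05 kHz both map to 7.25 kHz.

7.25 kHz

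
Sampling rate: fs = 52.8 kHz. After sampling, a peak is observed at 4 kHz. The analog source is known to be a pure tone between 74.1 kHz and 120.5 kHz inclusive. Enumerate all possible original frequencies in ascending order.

Frequencies that alias to 4 kHz are k·fs ± 4 kHz for integer k ≥ 0.
k=0: 4 kHz.
k=1: 48.8 kHz, 56.8 kHz.
k=2: 101.6 kHz, 109.6 kHz.
k=3: 154.4 kHz, 162.4 kHz.
Within [74.1 kHz, 120.5 kHz]: 101.6 kHz, 109.6 kHz.

101.6 kHz, 109.6 kHz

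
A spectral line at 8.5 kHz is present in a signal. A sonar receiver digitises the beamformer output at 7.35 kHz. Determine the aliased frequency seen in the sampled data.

8.5 kHz mod fs = 1.15 kHz.
1.15 kHz ≤ fs/2 = 3.675 kHz, appears at 1.15 kHz.

1.15 kHz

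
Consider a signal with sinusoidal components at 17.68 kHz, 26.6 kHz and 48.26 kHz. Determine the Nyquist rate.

Highest-frequency component: 48.26 kHz.
Nyquist rate = 2 × 48.26 kHz = 96.52 kHz.

96.52 kHz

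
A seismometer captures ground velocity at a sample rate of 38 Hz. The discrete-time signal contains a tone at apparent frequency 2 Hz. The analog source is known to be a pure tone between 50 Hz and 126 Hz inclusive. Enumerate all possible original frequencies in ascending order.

Frequencies that alias to 2 Hz are k·fs ± 2 Hz for integer k ≥ 0.
k=0: 2 Hz.
k=1: 36 Hz, 40 Hz.
k=2: 74 Hz, 78 Hz.
k=3: 112 Hz, 116 Hz.
k=4: 150 Hz, 154 Hz.
Within [50 Hz, 126 Hz]: 74 Hz, 78 Hz, 112 Hz, 116 Hz.

74 Hz, 78 Hz, 112 Hz, 116 Hz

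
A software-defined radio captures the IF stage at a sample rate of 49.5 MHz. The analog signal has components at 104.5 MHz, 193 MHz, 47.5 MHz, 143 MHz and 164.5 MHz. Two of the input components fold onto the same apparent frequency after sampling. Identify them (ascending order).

104.5 MHz, 143 MHz

fs/2 = 24.75 MHz.
104.5 MHz mod fs = 5.5 MHz.
5.5 MHz ≤ fs/2 = 24.75 MHz, appears at 5.5 MHz.
193 MHz mod fs = 44.5 MHz.
44.5 MHz > fs/2 = 24.75 MHz, folds to fs − 44.5 MHz = 5 MHz.
47.5 MHz > fs/2 = 24.75 MHz, folds to fs − 47.5 MHz = 2 MHz.
143 MHz mod fs = 44 MHz.
44 MHz > fs/2 = 24.75 MHz, folds to fs − 44 MHz = 5.5 MHz.
164.5 MHz mod fs = 16 MHz.
16 MHz ≤ fs/2 = 24.75 MHz, appears at 16 MHz.
104.5 MHz and 143 MHz both map to 5.5 MHz.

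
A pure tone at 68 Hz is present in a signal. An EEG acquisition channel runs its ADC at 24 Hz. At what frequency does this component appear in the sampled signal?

68 Hz mod fs = 20 Hz.
20 Hz > fs/2 = 12 Hz, folds to fs − 20 Hz = 4 Hz.

4 Hz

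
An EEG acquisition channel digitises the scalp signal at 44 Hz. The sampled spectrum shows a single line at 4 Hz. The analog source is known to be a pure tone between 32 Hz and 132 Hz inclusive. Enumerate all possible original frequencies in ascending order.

40 Hz, 48 Hz, 84 Hz, 92 Hz, 128 Hz

Frequencies that alias to 4 Hz are k·fs ± 4 Hz for integer k ≥ 0.
k=0: 4 Hz.
k=1: 40 Hz, 48 Hz.
k=2: 84 Hz, 92 Hz.
k=3: 128 Hz, 136 Hz.
k=4: 172 Hz, 180 Hz.
Within [32 Hz, 132 Hz]: 40 Hz, 48 Hz, 84 Hz, 92 Hz, 128 Hz.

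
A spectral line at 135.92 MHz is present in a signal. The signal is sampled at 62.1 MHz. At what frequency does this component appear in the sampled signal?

135.92 MHz mod fs = 11.72 MHz.
11.72 MHz ≤ fs/2 = 31.05 MHz, appears at 11.72 MHz.

11.72 MHz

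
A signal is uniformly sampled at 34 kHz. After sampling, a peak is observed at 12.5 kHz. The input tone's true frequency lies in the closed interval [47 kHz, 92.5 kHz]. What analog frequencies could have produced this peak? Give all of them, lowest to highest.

55.5 kHz, 80.5 kHz, 89.5 kHz

Frequencies that alias to 12.5 kHz are k·fs ± 12.5 kHz for integer k ≥ 0.
k=0: 12.5 kHz.
k=1: 21.5 kHz, 46.5 kHz.
k=2: 55.5 kHz, 80.5 kHz.
k=3: 89.5 kHz, 114.5 kHz.
k=4: 123.5 kHz, 148.5 kHz.
Within [47 kHz, 92.5 kHz]: 55.5 kHz, 80.5 kHz, 89.5 kHz.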